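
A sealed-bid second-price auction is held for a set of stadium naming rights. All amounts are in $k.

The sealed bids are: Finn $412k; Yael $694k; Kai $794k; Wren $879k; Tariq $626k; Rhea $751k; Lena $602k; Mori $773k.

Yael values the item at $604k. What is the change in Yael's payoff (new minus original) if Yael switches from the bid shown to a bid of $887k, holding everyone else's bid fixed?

The highest bid among the other bidders is $879k; Yael's bid doesn't change that.
Original bid $694k: Yael is not highest (top rival bid is $879k); payoff $0k.
Alternative bid $887k: Yael is highest, pays the top rival bid $879k; payoff $604k − $879k = −$275k.
Change in payoff = −$275k − ($0k) = −$275k.

−$275k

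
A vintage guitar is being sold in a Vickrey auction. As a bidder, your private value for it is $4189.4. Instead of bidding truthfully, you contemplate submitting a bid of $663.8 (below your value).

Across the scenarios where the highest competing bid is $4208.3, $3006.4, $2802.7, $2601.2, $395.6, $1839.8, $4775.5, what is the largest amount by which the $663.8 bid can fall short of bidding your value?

$2349.6

$4208.3: same outcome either way → loss $0.
$3006.4: truthful gives $1183, deviation gives $0 → loss $1183.
$2802.7: truthful gives $1386.7, deviation gives $0 → loss $1386.7.
$2601.2: truthful gives $1588.2, deviation gives $0 → loss $1588.2.
$395.6: same outcome either way → loss $0.
$1839.8: truthful gives $2349.6, deviation gives $0 → loss $2349.6.
$4775.5: same outcome either way → loss $0.
Maximum loss: $2349.6.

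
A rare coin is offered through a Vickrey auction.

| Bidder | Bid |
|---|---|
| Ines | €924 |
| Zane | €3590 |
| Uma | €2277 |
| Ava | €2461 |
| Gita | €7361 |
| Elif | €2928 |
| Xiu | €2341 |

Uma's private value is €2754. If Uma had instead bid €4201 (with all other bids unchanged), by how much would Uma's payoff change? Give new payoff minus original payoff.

€0

The highest bid among the other bidders is €7361; Uma's bid doesn't change that.
Original bid €2277: Uma is not highest (top rival bid is €7361); payoff €0.
Alternative bid €4201: Uma is not highest (top rival bid is €7361); payoff €0.
Change in payoff = €0 − (€0) = €0.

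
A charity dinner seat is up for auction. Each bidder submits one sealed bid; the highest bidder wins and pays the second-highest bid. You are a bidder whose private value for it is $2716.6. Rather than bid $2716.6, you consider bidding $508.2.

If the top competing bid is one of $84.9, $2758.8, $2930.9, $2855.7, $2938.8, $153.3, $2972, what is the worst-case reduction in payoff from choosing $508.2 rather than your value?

$84.9: same outcome either way → loss $0.
$2758.8: same outcome either way → loss $0.
$2930.9: same outcome either way → loss $0.
$2855.7: same outcome either way → loss $0.
$2938.8: same outcome either way → loss $0.
$153.3: same outcome either way → loss $0.
$2972: same outcome either way → loss $0.
Maximum loss: $0.

$0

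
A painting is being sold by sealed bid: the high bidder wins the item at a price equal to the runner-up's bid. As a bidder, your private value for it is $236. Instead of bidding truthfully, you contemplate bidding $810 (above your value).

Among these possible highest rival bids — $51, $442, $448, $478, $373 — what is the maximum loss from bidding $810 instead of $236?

$242

$51: same outcome either way → loss $0.
$442: truthful gives $0, deviation gives −$206 → loss $206.
$448: truthful gives $0, deviation gives −$212 → loss $212.
$478: truthful gives $0, deviation gives −$242 → loss $242.
$373: truthful gives $0, deviation gives −$137 → loss $137.
Maximum loss: $242.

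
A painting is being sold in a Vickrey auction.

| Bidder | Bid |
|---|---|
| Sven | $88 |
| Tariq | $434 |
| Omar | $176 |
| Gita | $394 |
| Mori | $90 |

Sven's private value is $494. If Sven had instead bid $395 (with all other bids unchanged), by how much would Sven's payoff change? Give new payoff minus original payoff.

$0

The highest bid among the other bidders is $434; Sven's bid doesn't change that.
Original bid $88: Sven is not highest (top rival bid is $434); payoff $0.
Alternative bid $395: Sven is not highest (top rival bid is $434); payoff $0.
Change in payoff = $0 − ($0) = $0.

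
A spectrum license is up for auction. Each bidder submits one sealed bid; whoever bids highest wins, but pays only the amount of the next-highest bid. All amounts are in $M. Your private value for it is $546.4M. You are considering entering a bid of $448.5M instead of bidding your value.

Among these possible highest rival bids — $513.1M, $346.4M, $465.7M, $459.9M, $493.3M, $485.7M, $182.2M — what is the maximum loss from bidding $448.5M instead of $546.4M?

$86.5M

$513.1M: truthful gives $33.3M, deviation gives $0M → loss $33.3M.
$346.4M: same outcome either way → loss $0M.
$465.7M: truthful gives $80.7M, deviation gives $0M → loss $80.7M.
$459.9M: truthful gives $86.5M, deviation gives $0M → loss $86.5M.
$493.3M: truthful gives $53.1M, deviation gives $0M → loss $53.1M.
$485.7M: truthful gives $60.7M, deviation gives $0M → loss $60.7M.
$182.2M: same outcome either way → loss $0M.
Maximum loss: $86.5M.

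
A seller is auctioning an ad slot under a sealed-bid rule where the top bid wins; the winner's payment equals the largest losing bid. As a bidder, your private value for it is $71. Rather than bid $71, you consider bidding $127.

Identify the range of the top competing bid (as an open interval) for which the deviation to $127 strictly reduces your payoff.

($71, $127)

If the competing bid is below $71, both bids win at the same price — no difference.
If it is above $127, both bids lose — no difference.
If it lies strictly between $71 and $127, bidding your value loses (payoff 0) while bidding $127 wins at a price above your value (payoff negative).
So the deviation strictly hurts on the open interval ($71, $127).
Truthful bidding weakly dominates here: raising your bid can only win items priced above your value, and lowering it can only forfeit items priced below.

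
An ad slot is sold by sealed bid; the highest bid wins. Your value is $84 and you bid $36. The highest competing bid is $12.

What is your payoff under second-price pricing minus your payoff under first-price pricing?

$24

You have the highest bid, so you win under either rule.
Second-price: pay $12 → payoff $72.
First-price: pay your own bid $36 → payoff $48.
Difference = $72 − ($48) = $24.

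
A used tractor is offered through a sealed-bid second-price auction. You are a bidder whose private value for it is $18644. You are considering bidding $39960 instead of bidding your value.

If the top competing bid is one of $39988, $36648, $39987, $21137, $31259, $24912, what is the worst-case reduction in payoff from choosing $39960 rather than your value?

$18004

$39988: same outcome either way → loss $0.
$36648: truthful gives $0, deviation gives −$18004 → loss $18004.
$39987: same outcome either way → loss $0.
$21137: truthful gives $0, deviation gives −$2493 → loss $2493.
$31259: truthful gives $0, deviation gives −$12615 → loss $12615.
$24912: truthful gives $0, deviation gives −$6268 → loss $6268.
Maximum loss: $18004.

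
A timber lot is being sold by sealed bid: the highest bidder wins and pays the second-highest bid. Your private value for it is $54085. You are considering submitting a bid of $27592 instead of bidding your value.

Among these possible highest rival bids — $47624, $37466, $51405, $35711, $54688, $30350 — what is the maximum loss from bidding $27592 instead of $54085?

$47624: truthful gives $6461, deviation gives $0 → loss $6461.
$37466: truthful gives $16619, deviation gives $0 → loss $16619.
$51405: truthful gives $2680, deviation gives $0 → loss $2680.
$35711: truthful gives $18374, deviation gives $0 → loss $18374.
$54688: same outcome either way → loss $0.
$30350: truthful gives $23735, deviation gives $0 → loss $23735.
Maximum loss: $23735.

$23735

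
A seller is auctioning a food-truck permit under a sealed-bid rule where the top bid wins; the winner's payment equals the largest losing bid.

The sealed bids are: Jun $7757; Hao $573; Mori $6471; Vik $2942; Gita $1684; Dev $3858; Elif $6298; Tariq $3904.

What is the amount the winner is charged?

$6471

Highest bid: Jun at $7757, so Jun wins.
Second-highest bid: Mori at $6471 — that is the price the winner pays.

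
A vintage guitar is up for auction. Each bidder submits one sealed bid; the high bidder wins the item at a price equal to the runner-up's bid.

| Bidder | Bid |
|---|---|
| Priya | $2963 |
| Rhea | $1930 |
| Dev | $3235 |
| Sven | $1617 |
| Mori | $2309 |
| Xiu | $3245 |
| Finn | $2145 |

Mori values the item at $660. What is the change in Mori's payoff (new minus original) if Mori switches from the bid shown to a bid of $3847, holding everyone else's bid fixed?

−$2585

The highest bid among the other bidders is $3245; Mori's bid doesn't change that.
Original bid $2309: Mori is not highest (top rival bid is $3245); payoff $0.
Alternative bid $3847: Mori is highest, pays the top rival bid $3245; payoff $660 − $3245 = −$2585.
Change in payoff = −$2585 − ($0) = −$2585.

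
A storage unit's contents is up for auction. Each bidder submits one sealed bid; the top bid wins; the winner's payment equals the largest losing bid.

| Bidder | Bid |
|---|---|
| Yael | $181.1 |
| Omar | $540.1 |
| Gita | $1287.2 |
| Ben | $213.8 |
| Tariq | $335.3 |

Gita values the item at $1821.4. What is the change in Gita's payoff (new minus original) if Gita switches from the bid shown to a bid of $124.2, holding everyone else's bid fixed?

−$1281.3

The highest bid among the other bidders is $540.1; Gita's bid doesn't change that.
Original bid $1287.2: Gita is highest, pays the top rival bid $540.1; payoff $1821.4 − $540.1 = $1281.3.
Alternative bid $124.2: Gita is not highest (top rival bid is $540.1); payoff $0.
Change in payoff = $0 − ($1281.3) = −$1281.3.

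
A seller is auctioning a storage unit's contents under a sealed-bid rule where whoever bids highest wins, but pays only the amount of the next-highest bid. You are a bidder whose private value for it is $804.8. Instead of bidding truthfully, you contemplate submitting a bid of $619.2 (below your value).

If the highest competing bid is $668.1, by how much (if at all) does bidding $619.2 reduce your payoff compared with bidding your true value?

Bidding your value $804.8: you win (since $804.8 > $668.1) and pay $668.1. Payoff $136.7.
Bidding $619.2: you lose. Payoff $0.
The competing bid $668.1 lies between your shaded bid and your value, so underbidding forfeits an item you could have won at a profitable price.
Loss from deviating = $136.7 − ($0) = $136.7.
In a second-price auction your bid sets only whether you win, not what you pay, so bidding your true value is weakly dominant.

$136.7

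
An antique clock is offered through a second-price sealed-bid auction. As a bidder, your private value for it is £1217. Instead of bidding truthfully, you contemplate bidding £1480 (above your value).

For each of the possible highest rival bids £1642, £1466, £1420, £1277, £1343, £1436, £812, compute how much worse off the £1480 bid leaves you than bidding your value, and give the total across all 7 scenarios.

The deviation costs you only when the competing bid falls strictly between £1217 and £1480; elsewhere both bids give the same outcome.
£1642: outcomes coincide → loss £0.
£1466: truthful payoff £0, deviation payoff −£249 → loss £249.
£1420: truthful payoff £0, deviation payoff −£203 → loss £203.
£1277: truthful payoff £0, deviation payoff −£60 → loss £60.
£1343: truthful payoff £0, deviation payoff −£126 → loss £126.
£1436: truthful payoff £0, deviation payoff −£219 → loss £219.
£812: outcomes coincide → loss £0.
Total loss = £249 + £203 + £60 + £126 + £219 = £857.

£857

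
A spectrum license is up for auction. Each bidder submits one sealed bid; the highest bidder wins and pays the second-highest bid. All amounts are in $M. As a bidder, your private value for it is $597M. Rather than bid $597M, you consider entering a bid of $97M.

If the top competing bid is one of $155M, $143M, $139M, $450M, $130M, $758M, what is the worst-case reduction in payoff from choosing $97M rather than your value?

$467M

$155M: truthful gives $442M, deviation gives $0M → loss $442M.
$143M: truthful gives $454M, deviation gives $0M → loss $454M.
$139M: truthful gives $458M, deviation gives $0M → loss $458M.
$450M: truthful gives $147M, deviation gives $0M → loss $147M.
$130M: truthful gives $467M, deviation gives $0M → loss $467M.
$758M: same outcome either way → loss $0M.
Maximum loss: $467M.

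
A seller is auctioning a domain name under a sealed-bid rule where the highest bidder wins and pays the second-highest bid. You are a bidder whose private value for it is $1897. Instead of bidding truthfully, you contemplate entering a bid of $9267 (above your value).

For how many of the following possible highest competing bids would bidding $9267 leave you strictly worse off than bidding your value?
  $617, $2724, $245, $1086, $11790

The deviation hurts exactly when the highest competing bid lies strictly between $1897 and $9267 — overbidding then wins at a price above your value.
$617: below both → same outcome either way.
$2724: inside the interval → strictly worse (loss $827).
$245: below both → same outcome either way.
$1086: below both → same outcome either way.
$11790: above both → same outcome either way.
Count: 1.

1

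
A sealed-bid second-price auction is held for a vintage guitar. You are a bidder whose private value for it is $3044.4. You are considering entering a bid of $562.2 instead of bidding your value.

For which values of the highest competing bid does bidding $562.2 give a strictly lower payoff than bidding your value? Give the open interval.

If the competing bid is below $562.2, both bids win at the same price — no difference.
If it is above $3044.4, both bids lose — no difference.
If it lies strictly between $562.2 and $3044.4, bidding your value wins at a price below your value (positive payoff) while bidding $562.2 loses (payoff 0).
So the deviation strictly hurts on the open interval ($562.2, $3044.4).

($562.2, $3044.4)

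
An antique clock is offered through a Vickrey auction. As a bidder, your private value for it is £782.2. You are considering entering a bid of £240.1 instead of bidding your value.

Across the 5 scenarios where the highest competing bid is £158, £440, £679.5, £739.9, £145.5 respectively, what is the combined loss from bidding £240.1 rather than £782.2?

The deviation costs you only when the competing bid falls strictly between £240.1 and £782.2; elsewhere both bids give the same outcome.
£158: outcomes coincide → loss £0.
£440: truthful payoff £342.2, deviation payoff £0 → loss £342.2.
£679.5: truthful payoff £102.7, deviation payoff £0 → loss £102.7.
£739.9: truthful payoff £42.3, deviation payoff £0 → loss £42.3.
£145.5: outcomes coincide → loss £0.
Total loss = £342.2 + £102.7 + £42.3 = £487.2.
In a second-price auction your bid sets only whether you win, not what you pay, so bidding your true value is weakly dominant.

£487.2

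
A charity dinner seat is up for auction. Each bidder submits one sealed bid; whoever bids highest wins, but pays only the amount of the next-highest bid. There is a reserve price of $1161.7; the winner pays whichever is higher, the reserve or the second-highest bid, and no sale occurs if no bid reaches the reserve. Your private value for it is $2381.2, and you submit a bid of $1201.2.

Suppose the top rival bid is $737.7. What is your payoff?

$1219.5

Your bid $1201.2 is the highest and exceeds the reserve.
Price = max(second-highest bid, reserve) = max($737.7, $1161.7) = $1161.7.
Payoff = $2381.2 − $1161.7 = $1219.5.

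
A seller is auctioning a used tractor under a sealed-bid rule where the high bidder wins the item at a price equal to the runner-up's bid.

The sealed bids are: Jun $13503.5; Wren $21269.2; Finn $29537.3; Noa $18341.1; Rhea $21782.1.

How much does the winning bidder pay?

$21782.1

Highest bid: Finn at $29537.3, so Finn wins.
Second-highest bid: Rhea at $21782.1 — that is the price the winner pays.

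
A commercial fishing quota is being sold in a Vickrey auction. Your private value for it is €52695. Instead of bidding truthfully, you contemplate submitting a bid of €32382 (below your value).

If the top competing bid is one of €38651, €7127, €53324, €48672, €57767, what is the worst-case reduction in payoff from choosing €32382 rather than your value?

€14044

€38651: truthful gives €14044, deviation gives €0 → loss €14044.
€7127: same outcome either way → loss €0.
€53324: same outcome either way → loss €0.
€48672: truthful gives €4023, deviation gives €0 → loss €4023.
€57767: same outcome either way → loss €0.
Maximum loss: €14044.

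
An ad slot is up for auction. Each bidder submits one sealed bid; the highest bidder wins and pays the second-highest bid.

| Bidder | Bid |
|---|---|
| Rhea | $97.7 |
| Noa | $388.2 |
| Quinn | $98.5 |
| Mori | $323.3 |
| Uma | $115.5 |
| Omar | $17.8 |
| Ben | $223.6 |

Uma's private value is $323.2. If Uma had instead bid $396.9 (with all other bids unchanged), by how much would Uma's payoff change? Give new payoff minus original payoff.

−$65

The highest bid among the other bidders is $388.2; Uma's bid doesn't change that.
Original bid $115.5: Uma is not highest (top rival bid is $388.2); payoff $0.
Alternative bid $396.9: Uma is highest, pays the top rival bid $388.2; payoff $323.2 − $388.2 = −$65.
Change in payoff = −$65 − ($0) = −$65.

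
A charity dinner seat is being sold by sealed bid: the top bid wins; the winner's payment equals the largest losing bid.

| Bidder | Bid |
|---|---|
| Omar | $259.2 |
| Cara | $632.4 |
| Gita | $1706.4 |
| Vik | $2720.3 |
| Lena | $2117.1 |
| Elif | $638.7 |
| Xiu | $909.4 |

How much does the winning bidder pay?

Highest bid: Vik at $2720.3, so Vik wins.
Second-highest bid: Lena at $2117.1 — that is the price the winner pays.

$2117.1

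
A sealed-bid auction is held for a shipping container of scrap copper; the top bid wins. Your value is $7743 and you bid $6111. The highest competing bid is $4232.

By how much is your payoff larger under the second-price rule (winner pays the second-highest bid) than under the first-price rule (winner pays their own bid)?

$1879

You have the highest bid, so you win under either rule.
Second-price: pay $4232 → payoff $3511.
First-price: pay your own bid $6111 → payoff $1632.
Difference = $3511 − ($1632) = $1879.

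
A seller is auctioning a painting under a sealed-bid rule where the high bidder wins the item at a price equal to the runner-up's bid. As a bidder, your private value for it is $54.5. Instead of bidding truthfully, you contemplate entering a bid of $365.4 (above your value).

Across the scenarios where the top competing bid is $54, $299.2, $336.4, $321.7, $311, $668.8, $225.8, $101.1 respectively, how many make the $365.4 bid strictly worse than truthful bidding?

The deviation hurts exactly when the highest competing bid lies strictly between $54.5 and $365.4 — overbidding then wins at a price above your value.
$54: below both → same outcome either way.
$299.2: inside the interval → strictly worse (loss $244.7).
$336.4: inside the interval → strictly worse (loss $281.9).
$321.7: inside the interval → strictly worse (loss $267.2).
$311: inside the interval → strictly worse (loss $256.5).
$668.8: above both → same outcome either way.
$225.8: inside the interval → strictly worse (loss $171.3).
$101.1: inside the interval → strictly worse (loss $46.6).
Count: 6.

6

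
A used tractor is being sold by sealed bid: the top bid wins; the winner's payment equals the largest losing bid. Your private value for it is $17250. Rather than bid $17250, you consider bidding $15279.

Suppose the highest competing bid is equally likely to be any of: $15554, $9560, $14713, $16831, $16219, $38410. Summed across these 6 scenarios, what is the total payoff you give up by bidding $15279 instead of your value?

$3146

The deviation costs you only when the competing bid falls strictly between $15279 and $17250; elsewhere both bids give the same outcome.
$15554: truthful payoff $1696, deviation payoff $0 → loss $1696.
$9560: outcomes coincide → loss $0.
$14713: outcomes coincide → loss $0.
$16831: truthful payoff $419, deviation payoff $0 → loss $419.
$16219: truthful payoff $1031, deviation payoff $0 → loss $1031.
$38410: outcomes coincide → loss $0.
Total loss = $1696 + $419 + $1031 = $3146.
Because the price is fixed by the runner-up's bid, deviating from your value can only change a good outcome into a bad one — never the reverse.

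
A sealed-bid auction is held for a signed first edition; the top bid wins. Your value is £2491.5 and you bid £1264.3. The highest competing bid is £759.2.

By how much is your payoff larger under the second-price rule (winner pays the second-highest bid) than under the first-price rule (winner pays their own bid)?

£505.1

You have the highest bid, so you win under either rule.
Second-price: pay £759.2 → payoff £1732.3.
First-price: pay your own bid £1264.3 → payoff £1227.2.
Difference = £1732.3 − (£1227.2) = £505.1.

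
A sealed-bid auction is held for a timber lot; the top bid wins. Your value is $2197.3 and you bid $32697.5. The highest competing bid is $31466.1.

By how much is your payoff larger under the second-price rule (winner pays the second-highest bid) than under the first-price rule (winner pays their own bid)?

You have the highest bid, so you win under either rule.
Second-price: pay $31466.1 → payoff −$29268.8.
First-price: pay your own bid $32697.5 → payoff −$30500.2.
Difference = −$29268.8 − (−$30500.2) = $1231.4.

$1231.4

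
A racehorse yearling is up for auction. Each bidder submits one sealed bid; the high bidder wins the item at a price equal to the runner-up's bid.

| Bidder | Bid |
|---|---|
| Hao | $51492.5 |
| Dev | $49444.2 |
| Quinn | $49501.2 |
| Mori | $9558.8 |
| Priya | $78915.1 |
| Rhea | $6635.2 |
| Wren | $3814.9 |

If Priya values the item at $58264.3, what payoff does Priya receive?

$6771.8

Highest bid: Priya at $78915.1, so Priya wins.
Second-highest bid: Hao at $51492.5 — that is the price the winner pays.
Priya's payoff = value − price = $58264.3 − $51492.5 = $6771.8.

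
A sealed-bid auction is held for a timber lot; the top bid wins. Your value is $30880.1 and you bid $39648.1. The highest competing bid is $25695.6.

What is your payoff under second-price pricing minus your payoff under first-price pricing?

You have the highest bid, so you win under either rule.
Second-price: pay $25695.6 → payoff $5184.5.
First-price: pay your own bid $39648.1 → payoff −$8768.
Difference = $5184.5 − (−$8768) = $13952.5.

$13952.5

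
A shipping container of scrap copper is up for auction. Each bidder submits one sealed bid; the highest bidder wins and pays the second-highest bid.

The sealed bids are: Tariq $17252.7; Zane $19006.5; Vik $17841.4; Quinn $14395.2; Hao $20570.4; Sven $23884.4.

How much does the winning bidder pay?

Highest bid: Sven at $23884.4, so Sven wins.
Second-highest bid: Hao at $20570.4 — that is the price the winner pays.

$20570.4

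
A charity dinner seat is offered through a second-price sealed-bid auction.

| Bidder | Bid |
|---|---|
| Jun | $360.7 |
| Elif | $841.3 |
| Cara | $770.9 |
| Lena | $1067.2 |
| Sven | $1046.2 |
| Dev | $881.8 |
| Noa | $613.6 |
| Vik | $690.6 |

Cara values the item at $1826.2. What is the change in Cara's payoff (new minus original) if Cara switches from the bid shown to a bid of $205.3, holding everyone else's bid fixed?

The highest bid among the other bidders is $1067.2; Cara's bid doesn't change that.
Original bid $770.9: Cara is not highest (top rival bid is $1067.2); payoff $0.
Alternative bid $205.3: Cara is not highest (top rival bid is $1067.2); payoff $0.
Change in payoff = $0 − ($0) = $0.

$0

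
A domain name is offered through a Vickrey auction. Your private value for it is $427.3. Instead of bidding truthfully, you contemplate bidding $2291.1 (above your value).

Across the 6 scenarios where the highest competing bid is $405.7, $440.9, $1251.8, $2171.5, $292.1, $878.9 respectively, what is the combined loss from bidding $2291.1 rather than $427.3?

The deviation costs you only when the competing bid falls strictly between $427.3 and $2291.1; elsewhere both bids give the same outcome.
$405.7: outcomes coincide → loss $0.
$440.9: truthful payoff $0, deviation payoff −$13.6 → loss $13.6.
$1251.8: truthful payoff $0, deviation payoff −$824.5 → loss $824.5.
$2171.5: truthful payoff $0, deviation payoff −$1744.2 → loss $1744.2.
$292.1: outcomes coincide → loss $0.
$878.9: truthful payoff $0, deviation payoff −$451.6 → loss $451.6.
Total loss = $13.6 + $824.5 + $1744.2 + $451.6 = $3033.9.

$3033.9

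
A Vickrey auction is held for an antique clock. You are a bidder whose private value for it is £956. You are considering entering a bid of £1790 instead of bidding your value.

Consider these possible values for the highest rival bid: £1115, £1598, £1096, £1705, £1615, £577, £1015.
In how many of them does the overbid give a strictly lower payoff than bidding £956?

The deviation hurts exactly when the highest competing bid lies strictly between £956 and £1790 — overbidding then wins at a price above your value.
£1115: inside the interval → strictly worse (loss £159).
£1598: inside the interval → strictly worse (loss £642).
£1096: inside the interval → strictly worse (loss £140).
£1705: inside the interval → strictly worse (loss £749).
£1615: inside the interval → strictly worse (loss £659).
£577: below both → same outcome either way.
£1015: inside the interval → strictly worse (loss £59).
Count: 6.

6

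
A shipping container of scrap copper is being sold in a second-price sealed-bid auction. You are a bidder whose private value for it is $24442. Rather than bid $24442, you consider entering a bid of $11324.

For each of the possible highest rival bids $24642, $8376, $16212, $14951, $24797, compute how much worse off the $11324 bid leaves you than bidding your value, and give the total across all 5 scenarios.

$17721

The deviation costs you only when the competing bid falls strictly between $11324 and $24442; elsewhere both bids give the same outcome.
$24642: outcomes coincide → loss $0.
$8376: outcomes coincide → loss $0.
$16212: truthful payoff $8230, deviation payoff $0 → loss $8230.
$14951: truthful payoff $9491, deviation payoff $0 → loss $9491.
$24797: outcomes coincide → loss $0.
Total loss = $8230 + $9491 = $17721.
Because the price is fixed by the runner-up's bid, deviating from your value can only change a good outcome into a bad one — never the reverse.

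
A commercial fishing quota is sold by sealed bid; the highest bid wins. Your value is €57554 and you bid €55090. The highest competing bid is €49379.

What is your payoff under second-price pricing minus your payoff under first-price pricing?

You have the highest bid, so you win under either rule.
Second-price: pay €49379 → payoff €8175.
First-price: pay your own bid €55090 → payoff €2464.
Difference = €8175 − (€2464) = €5711.

€5711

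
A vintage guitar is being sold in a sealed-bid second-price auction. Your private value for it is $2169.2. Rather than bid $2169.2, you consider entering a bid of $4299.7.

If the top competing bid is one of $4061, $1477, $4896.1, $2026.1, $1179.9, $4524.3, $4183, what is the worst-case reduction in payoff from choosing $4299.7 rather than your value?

$4061: truthful gives $0, deviation gives −$1891.8 → loss $1891.8.
$1477: same outcome either way → loss $0.
$4896.1: same outcome either way → loss $0.
$2026.1: same outcome either way → loss $0.
$1179.9: same outcome either way → loss $0.
$4524.3: same outcome either way → loss $0.
$4183: truthful gives $0, deviation gives −$2013.8 → loss $2013.8.
Maximum loss: $2013.8.

$2013.8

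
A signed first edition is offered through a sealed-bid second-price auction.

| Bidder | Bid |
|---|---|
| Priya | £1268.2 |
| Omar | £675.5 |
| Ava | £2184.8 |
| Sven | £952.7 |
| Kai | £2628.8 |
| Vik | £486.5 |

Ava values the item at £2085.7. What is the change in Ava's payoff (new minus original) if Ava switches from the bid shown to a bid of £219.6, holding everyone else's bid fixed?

The highest bid among the other bidders is £2628.8; Ava's bid doesn't change that.
Original bid £2184.8: Ava is not highest (top rival bid is £2628.8); payoff £0.
Alternative bid £219.6: Ava is not highest (top rival bid is £2628.8); payoff £0.
Change in payoff = £0 − (£0) = £0.

£0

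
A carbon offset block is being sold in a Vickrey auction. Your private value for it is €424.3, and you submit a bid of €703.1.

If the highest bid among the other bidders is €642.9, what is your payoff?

Your bid €703.1 exceeds the highest competing bid €642.9, so you win.
In a second-price auction the winner pays the second-highest bid, €642.9.
Payoff = value − price = €424.3 − €642.9 = −€218.6.

−€218.6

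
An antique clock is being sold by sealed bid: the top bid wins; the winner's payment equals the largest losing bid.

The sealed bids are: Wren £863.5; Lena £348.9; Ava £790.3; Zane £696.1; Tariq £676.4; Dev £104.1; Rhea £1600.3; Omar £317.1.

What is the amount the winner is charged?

Highest bid: Rhea at £1600.3, so Rhea wins.
Second-highest bid: Wren at £863.5 — that is the price the winner pays.

£863.5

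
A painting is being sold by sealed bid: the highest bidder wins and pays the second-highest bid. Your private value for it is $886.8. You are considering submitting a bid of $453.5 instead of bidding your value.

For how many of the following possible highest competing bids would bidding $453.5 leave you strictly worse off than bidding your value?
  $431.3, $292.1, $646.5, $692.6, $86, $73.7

The deviation hurts exactly when the highest competing bid lies strictly between $453.5 and $886.8 — underbidding then forfeits a profitable win.
$431.3: below both → same outcome either way.
$292.1: below both → same outcome either way.
$646.5: inside the interval → strictly worse (loss $240.3).
$692.6: inside the interval → strictly worse (loss $194.2).
$86: below both → same outcome either way.
$73.7: below both → same outcome either way.
Count: 2.

2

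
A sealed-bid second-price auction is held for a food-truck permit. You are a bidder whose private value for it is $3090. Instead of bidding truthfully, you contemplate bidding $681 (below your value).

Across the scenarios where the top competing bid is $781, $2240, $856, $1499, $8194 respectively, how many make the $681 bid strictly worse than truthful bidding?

4

The deviation hurts exactly when the highest competing bid lies strictly between $681 and $3090 — underbidding then forfeits a profitable win.
$781: inside the interval → strictly worse (loss $2309).
$2240: inside the interval → strictly worse (loss $850).
$856: inside the interval → strictly worse (loss $2234).
$1499: inside the interval → strictly worse (loss $1591).
$8194: above both → same outcome either way.
Count: 4.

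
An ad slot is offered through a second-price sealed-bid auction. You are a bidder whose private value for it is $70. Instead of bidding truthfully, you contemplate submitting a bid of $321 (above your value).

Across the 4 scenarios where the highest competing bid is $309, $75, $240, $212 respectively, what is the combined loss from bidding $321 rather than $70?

The deviation costs you only when the competing bid falls strictly between $70 and $321; elsewhere both bids give the same outcome.
$309: truthful payoff $0, deviation payoff −$239 → loss $239.
$75: truthful payoff $0, deviation payoff −$5 → loss $5.
$240: truthful payoff $0, deviation payoff −$170 → loss $170.
$212: truthful payoff $0, deviation payoff −$142 → loss $142.
Total loss = $239 + $5 + $170 + $142 = $556.

$556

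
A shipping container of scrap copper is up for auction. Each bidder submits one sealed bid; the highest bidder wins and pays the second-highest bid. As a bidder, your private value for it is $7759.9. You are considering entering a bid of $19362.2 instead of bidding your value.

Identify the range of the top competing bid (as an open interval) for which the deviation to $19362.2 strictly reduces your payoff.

($7759.9, $19362.2)

If the competing bid is below $7759.9, both bids win at the same price — no difference.
If it is above $19362.2, both bids lose — no difference.
If it lies strictly between $7759.9 and $19362.2, bidding your value loses (payoff 0) while bidding $19362.2 wins at a price above your value (payoff negative).
So the deviation strictly hurts on the open interval ($7759.9, $19362.2).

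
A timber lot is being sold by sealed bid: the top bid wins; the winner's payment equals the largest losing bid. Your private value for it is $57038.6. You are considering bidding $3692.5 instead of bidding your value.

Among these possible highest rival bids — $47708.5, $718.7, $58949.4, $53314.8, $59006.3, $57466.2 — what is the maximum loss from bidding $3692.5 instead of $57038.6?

$47708.5: truthful gives $9330.1, deviation gives $0 → loss $9330.1.
$718.7: same outcome either way → loss $0.
$58949.4: same outcome either way → loss $0.
$53314.8: truthful gives $3723.8, deviation gives $0 → loss $3723.8.
$59006.3: same outcome either way → loss $0.
$57466.2: same outcome either way → loss $0.
Maximum loss: $9330.1.

$9330.1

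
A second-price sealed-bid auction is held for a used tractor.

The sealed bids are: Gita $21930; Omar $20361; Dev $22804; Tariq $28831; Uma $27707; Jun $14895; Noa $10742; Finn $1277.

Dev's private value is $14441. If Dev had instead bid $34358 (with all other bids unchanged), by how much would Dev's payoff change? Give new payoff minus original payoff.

The highest bid among the other bidders is $28831; Dev's bid doesn't change that.
Original bid $22804: Dev is not highest (top rival bid is $28831); payoff $0.
Alternative bid $34358: Dev is highest, pays the top rival bid $28831; payoff $14441 − $28831 = −$14390.
Change in payoff = −$14390 − ($0) = −$14390.

−$14390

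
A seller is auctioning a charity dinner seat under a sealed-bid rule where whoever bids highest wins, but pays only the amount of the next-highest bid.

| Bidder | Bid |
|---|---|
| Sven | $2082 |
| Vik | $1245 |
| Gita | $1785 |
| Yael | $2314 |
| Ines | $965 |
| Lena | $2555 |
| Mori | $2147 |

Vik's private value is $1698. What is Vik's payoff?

$0

Highest bid: Lena at $2555, so Lena wins.
Second-highest bid: Yael at $2314 — that is the price the winner pays.
Vik did not win, so Vik pays nothing and receives nothing: payoff $0.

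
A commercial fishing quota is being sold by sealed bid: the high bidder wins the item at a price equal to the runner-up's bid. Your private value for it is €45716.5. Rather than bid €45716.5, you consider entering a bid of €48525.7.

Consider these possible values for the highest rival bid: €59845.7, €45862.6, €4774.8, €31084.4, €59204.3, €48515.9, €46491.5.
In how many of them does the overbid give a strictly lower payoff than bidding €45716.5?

3

The deviation hurts exactly when the highest competing bid lies strictly between €45716.5 and €48525.7 — overbidding then wins at a price above your value.
€59845.7: above both → same outcome either way.
€45862.6: inside the interval → strictly worse (loss €146.1).
€4774.8: below both → same outcome either way.
€31084.4: below both → same outcome either way.
€59204.3: above both → same outcome either way.
€48515.9: inside the interval → strictly worse (loss €2799.4).
€46491.5: inside the interval → strictly worse (loss €775).
Count: 3.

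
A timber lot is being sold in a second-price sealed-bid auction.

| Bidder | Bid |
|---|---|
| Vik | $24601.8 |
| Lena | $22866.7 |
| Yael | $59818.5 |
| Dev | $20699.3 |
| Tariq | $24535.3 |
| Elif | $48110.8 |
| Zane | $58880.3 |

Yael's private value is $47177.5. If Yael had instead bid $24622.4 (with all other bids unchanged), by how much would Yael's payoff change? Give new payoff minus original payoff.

The highest bid among the other bidders is $58880.3; Yael's bid doesn't change that.
Original bid $59818.5: Yael is highest, pays the top rival bid $58880.3; payoff $47177.5 − $58880.3 = −$11702.8.
Alternative bid $24622.4: Yael is not highest (top rival bid is $58880.3); payoff $0.
Change in payoff = $0 − (−$11702.8) = $11702.8.

$11702.8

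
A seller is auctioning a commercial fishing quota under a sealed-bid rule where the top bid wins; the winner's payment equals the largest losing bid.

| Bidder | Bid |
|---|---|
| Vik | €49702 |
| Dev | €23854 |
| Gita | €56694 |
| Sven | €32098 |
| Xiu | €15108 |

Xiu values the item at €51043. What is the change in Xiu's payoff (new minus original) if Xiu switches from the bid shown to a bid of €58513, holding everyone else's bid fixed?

−€5651

The highest bid among the other bidders is €56694; Xiu's bid doesn't change that.
Original bid €15108: Xiu is not highest (top rival bid is €56694); payoff €0.
Alternative bid €58513: Xiu is highest, pays the top rival bid €56694; payoff €51043 − €56694 = −€5651.
Change in payoff = −€5651 − (€0) = −€5651.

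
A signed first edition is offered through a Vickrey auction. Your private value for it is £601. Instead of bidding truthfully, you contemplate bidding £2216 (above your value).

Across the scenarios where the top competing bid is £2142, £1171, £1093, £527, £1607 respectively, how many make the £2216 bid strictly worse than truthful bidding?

4

The deviation hurts exactly when the highest competing bid lies strictly between £601 and £2216 — overbidding then wins at a price above your value.
£2142: inside the interval → strictly worse (loss £1541).
£1171: inside the interval → strictly worse (loss £570).
£1093: inside the interval → strictly worse (loss £492).
£527: below both → same outcome either way.
£1607: inside the interval → strictly worse (loss £1006).
Count: 4.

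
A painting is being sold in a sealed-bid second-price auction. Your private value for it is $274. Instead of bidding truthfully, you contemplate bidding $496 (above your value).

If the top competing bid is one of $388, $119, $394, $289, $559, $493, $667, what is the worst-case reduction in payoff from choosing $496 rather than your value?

$219

$388: truthful gives $0, deviation gives −$114 → loss $114.
$119: same outcome either way → loss $0.
$394: truthful gives $0, deviation gives −$120 → loss $120.
$289: truthful gives $0, deviation gives −$15 → loss $15.
$559: same outcome either way → loss $0.
$493: truthful gives $0, deviation gives −$219 → loss $219.
$667: same outcome either way → loss $0.
Maximum loss: $219.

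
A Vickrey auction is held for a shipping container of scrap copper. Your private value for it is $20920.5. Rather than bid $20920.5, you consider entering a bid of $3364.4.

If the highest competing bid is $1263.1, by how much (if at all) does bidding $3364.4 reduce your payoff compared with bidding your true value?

Bidding your value $20920.5: you win (since $20920.5 > $1263.1) and pay $1263.1. Payoff $19657.4.
Bidding $3364.4: you win and pay $1263.1. Payoff $20920.5 − $1263.1 = $19657.4.
Difference = $19657.4 − $19657.4 = $0; both bids lead to the same outcome because the competing bid is below both your value and your alternative bid.

$0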